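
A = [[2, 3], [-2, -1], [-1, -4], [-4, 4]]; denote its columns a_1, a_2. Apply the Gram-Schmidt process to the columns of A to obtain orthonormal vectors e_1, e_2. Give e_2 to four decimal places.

e_2 = (0.5162, -0.2053, -0.6468, 0.5225)

a_1 = (2, -2, -1, -4); ‖a_1‖ = 5.0000, so e_1 = (0.4000, -0.4000, -0.2000, -0.8000).
e_1·a_2 = 0.4000·3 + (-0.4000)·(-1) + (-0.2000)·(-4) + (-0.8000)·4 = -0.8000.
u_2 = a_2 + 0.8000·e_1 = (3.3200, -1.3200, -4.1600, 3.3600).
‖u_2‖ = 6.4312, so e_2 = (0.5162, -0.2053, -0.6468, 0.5225).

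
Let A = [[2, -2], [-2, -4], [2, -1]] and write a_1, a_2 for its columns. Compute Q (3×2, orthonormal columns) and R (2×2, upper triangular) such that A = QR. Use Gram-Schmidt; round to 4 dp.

a_1 = (2, -2, 2); ‖a_1‖ = 3.4641, so e_1 = (0.5774, -0.5774, 0.5774).
e_1·a_2 = 0.5774·(-2) + (-0.5774)·(-4) + 0.5774·(-1) = 0.5774.
u_2 = a_2 − 0.5774·e_1 = (-2.3333, -3.6667, -1.3333).
‖u_2‖ = 4.5461, so e_2 = (-0.5133, -0.8066, -0.2933).

Q = [[0.5774, -0.5133], [-0.5774, -0.8066], [0.5774, -0.2933]], R = [[3.4641, 0.5774], [0.0000, 4.5461]]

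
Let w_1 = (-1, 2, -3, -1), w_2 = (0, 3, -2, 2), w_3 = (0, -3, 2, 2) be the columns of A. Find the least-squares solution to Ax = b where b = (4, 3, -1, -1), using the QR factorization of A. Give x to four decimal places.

x = (-1.7632, 0.5461, -1.9276)

q_1 = w_1/‖w_1‖ = (-1, 2, -3, -1)/3.8730 = (-0.2582, 0.5164, -0.7746, -0.2582).
r_{12} = q_1·w_2 = 2.5820.
u_2 = w_2 − 2.5820·q_1 = (0.6667, 1.6667, 0.0000, 2.6667).
‖u_2‖ = 3.2146, so q_2 = (0.2074, 0.5185, 0.0000, 0.8296).
r_{13} = q_1·w_3 = -3.6148; r_{23} = q_2·w_3 = 0.1037.
u_3 = w_3 + 3.6148·q_1 − 0.1037·q_2 = (-0.9548, -1.1871, -0.8000, 0.9806).
‖u_3‖ = 1.9806, so q_3 = (-0.4821, -0.5994, -0.4039, 0.4951).
Qᵀb = (1.5492, 1.5554, -3.8178).
Back-substitute: x_3 = -3.8178/1.9806 = -1.9276.
x_2 = (1.5554 − 0.1037·(-1.9276))/3.2146 = 0.5461.
x_1 = (1.5492 − 2.5820·0.5461 + 3.6148·(-1.9276))/3.8730 = -1.7632.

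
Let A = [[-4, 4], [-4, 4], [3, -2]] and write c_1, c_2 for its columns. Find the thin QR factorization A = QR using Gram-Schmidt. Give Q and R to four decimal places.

c_1 = (-4, -4, 3); ‖c_1‖ = 6.4031, so e_1 = (-0.6247, -0.6247, 0.4685).
e_1·c_2 = (-0.6247)·4 + (-0.6247)·4 + 0.4685·(-2) = -5.9346.
u_2 = c_2 + 5.9346·e_1 = (0.2927, 0.2927, 0.7805).
‖u_2‖ = 0.8835, so e_2 = (0.3313, 0.3313, 0.8835).

Q = [[-0.6247, 0.3313], [-0.6247, 0.3313], [0.4685, 0.8835]], R = [[6.4031, -5.9346], [0.0000, 0.8835]]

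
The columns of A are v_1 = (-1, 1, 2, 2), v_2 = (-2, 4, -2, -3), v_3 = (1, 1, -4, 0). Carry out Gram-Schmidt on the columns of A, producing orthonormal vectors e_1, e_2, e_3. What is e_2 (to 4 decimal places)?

e_2 = (-0.4283, 0.7852, -0.2141, -0.3926)

v_1 = (-1, 1, 2, 2); ‖v_1‖ = 3.1623, so e_1 = (-0.3162, 0.3162, 0.6325, 0.6325).
e_1·v_2 = (-0.3162)·(-2) + 0.3162·4 + 0.6325·(-2) + 0.6325·(-3) = -1.2649.
u_2 = v_2 + 1.2649·e_1 = (-2.4000, 4.4000, -1.2000, -2.2000).
‖u_2‖ = 5.6036, so e_2 = (-0.4283, 0.7852, -0.2141, -0.3926).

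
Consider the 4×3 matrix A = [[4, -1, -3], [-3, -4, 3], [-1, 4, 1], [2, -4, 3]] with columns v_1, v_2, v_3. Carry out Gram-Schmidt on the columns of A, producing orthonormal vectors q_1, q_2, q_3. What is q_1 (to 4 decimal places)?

v_1 = (4, -3, -1, 2); ‖v_1‖ = 5.4772, so q_1 = (0.7303, -0.5477, -0.1826, 0.3651).

q_1 = (0.7303, -0.5477, -0.1826, 0.3651)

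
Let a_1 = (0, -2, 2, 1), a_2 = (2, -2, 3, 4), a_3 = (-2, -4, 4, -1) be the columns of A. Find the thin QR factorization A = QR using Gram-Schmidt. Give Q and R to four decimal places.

a_1 = (0, -2, 2, 1); ‖a_1‖ = 3.0000, so e_1 = (0.0000, -0.6667, 0.6667, 0.3333).
e_1·a_2 = 0.0000·2 + (-0.6667)·(-2) + 0.6667·3 + 0.3333·4 = 4.6667.
u_2 = a_2 − 4.6667·e_1 = (2.0000, 1.1111, -0.1111, 2.4444).
‖u_2‖ = 3.3500, so e_2 = (0.5970, 0.3317, -0.0332, 0.7297).
e_1·a_3 = 0.0000·(-2) + (-0.6667)·(-4) + 0.6667·4 + 0.3333·(-1) = 5.0000; e_2·a_3 = 0.5970·(-2) + 0.3317·(-4) + (-0.0332)·4 + 0.7297·(-1) = -3.3831.
u_3 = a_3 − 5.0000·e_1 + 3.3831·e_2 = (0.0198, 0.4554, 0.5545, -0.1980).
‖u_3‖ = 0.7446, so e_3 = (0.0266, 0.6117, 0.7446, -0.2659).

Q = [[0.0000, 0.5970, 0.0266], [-0.6667, 0.3317, 0.6117], [0.6667, -0.0332, 0.7446], [0.3333, 0.7297, -0.2659]], R = [[3.0000, 4.6667, 5.0000], [0.0000, 3.3500, -3.3831], [0.0000, 0.0000, 0.7446]]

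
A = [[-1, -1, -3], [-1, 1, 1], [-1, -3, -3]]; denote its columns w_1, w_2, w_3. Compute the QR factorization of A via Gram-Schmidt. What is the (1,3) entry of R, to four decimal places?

r_{13} = 2.8868

w_1 = (-1, -1, -1); ‖w_1‖ = 1.7321, so e_1 = (-0.5774, -0.5774, -0.5774).
r_{13} = e_1·w_3 = 2.8868.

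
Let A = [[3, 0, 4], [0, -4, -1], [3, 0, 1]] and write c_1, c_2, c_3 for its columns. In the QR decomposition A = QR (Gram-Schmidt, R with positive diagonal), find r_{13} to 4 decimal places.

r_{13} = 3.5355

c_1 = (3, 0, 3); ‖c_1‖ = 4.2426, so q_1 = (0.7071, 0.0000, 0.7071).
r_{13} = q_1·c_3 = 3.5355.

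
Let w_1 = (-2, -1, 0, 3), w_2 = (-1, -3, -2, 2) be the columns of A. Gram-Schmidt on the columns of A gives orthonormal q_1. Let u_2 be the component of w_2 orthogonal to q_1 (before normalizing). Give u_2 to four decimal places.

w_1 = (-2, -1, 0, 3); ‖w_1‖ = 3.7417, so q_1 = (-0.5345, -0.2673, 0.0000, 0.8018).
q_1·w_2 = (-0.5345)·(-1) + (-0.2673)·(-3) + 0.0000·(-2) + 0.8018·2 = 2.9399.
u_2 = w_2 − 2.9399·q_1 = (0.5714, -2.2143, -2.0000, -0.3571).

u_2 = (0.5714, -2.2143, -2.0000, -0.3571)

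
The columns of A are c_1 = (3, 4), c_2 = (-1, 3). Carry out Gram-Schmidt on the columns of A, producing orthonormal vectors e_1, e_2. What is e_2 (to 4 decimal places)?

e_2 = (-0.8000, 0.6000)

c_1 = (3, 4); ‖c_1‖ = 5.0000, so e_1 = (0.6000, 0.8000).
e_1·c_2 = 0.6000·(-1) + 0.8000·3 = 1.8000.
u_2 = c_2 − 1.8000·e_1 = (-2.0800, 1.5600).
‖u_2‖ = 2.6000, so e_2 = (-0.8000, 0.6000).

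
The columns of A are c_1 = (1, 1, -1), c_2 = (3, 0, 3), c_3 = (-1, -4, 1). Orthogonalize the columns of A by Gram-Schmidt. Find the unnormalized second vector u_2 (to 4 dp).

u_2 = (3.0000, 0.0000, 3.0000)

c_1 = (1, 1, -1); ‖c_1‖ = 1.7321, so e_1 = (0.5774, 0.5774, -0.5774).
e_1·c_2 = 0.5774·3 + 0.5774·0 + (-0.5774)·3 = 0.0000.
u_2 = c_2 − 0.0000·e_1 = (3.0000, 0.0000, 3.0000).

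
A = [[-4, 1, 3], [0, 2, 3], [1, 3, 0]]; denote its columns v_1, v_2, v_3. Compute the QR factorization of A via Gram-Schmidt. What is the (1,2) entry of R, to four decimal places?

r_{12} = -0.2425

v_1 = (-4, 0, 1); ‖v_1‖ = 4.1231, so e_1 = (-0.9701, 0.0000, 0.2425).
r_{12} = e_1·v_2 = -0.2425.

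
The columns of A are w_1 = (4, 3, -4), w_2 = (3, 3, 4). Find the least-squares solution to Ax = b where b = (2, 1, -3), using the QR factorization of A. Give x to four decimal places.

x = (0.5822, -0.1738)

e_1 = w_1/‖w_1‖ = (4, 3, -4)/6.4031 = (0.6247, 0.4685, -0.6247).
r_{12} = e_1·w_2 = 0.7809.
u_2 = w_2 − 0.7809·e_1 = (2.5122, 2.6341, 4.4878).
‖u_2‖ = 5.7784, so e_2 = (0.4348, 0.4559, 0.7766).
Qᵀb = (3.5920, -1.0046).
Back-substitute: x_2 = -1.0046/5.7784 = -0.1738.
x_1 = (3.5920 − 0.7809·(-0.1738))/6.4031 = 0.5822.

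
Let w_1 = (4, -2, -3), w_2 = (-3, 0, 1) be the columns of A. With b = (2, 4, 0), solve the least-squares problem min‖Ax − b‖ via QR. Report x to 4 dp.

x = (-1.3846, -2.6769)

q_1 = w_1/‖w_1‖ = (4, -2, -3)/5.3852 = (0.7428, -0.3714, -0.5571).
r_{12} = q_1·w_2 = -2.7854.
u_2 = w_2 + 2.7854·q_1 = (-0.9310, -1.0345, -0.5517).
‖u_2‖ = 1.4971, so q_2 = (-0.6219, -0.6910, -0.3685).
Qᵀb = (0.0000, -4.0077).
Back-substitute: x_2 = -4.0077/1.4971 = -2.6769.
x_1 = (0.0000 + 2.7854·(-2.6769))/5.3852 = -1.3846.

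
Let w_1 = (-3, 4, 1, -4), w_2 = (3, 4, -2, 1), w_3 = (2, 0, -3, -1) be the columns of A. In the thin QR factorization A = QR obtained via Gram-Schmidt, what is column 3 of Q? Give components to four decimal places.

e_3 = (0.1653, -0.3191, -0.6993, -0.6179)

w_1 = (-3, 4, 1, -4); ‖w_1‖ = 6.4807, so e_1 = (-0.4629, 0.6172, 0.1543, -0.6172).
e_1·w_2 = (-0.4629)·3 + 0.6172·4 + 0.1543·(-2) + (-0.6172)·1 = 0.1543.
u_2 = w_2 − 0.1543·e_1 = (3.0714, 3.9048, -2.0238, 1.0952).
‖u_2‖ = 5.4751, so e_2 = (0.5610, 0.7132, -0.3696, 0.2000).
e_1·w_3 = (-0.4629)·2 + 0.6172·0 + 0.1543·(-3) + (-0.6172)·(-1) = -0.7715; e_2·w_3 = 0.5610·2 + 0.7132·0 + (-0.3696)·(-3) + 0.2000·(-1) = 2.0309.
u_3 = w_3 + 0.7715·e_1 − 2.0309·e_2 = (0.5036, -0.9722, -2.1303, -1.8824).
‖u_3‖ = 3.0464, so e_3 = (0.1653, -0.3191, -0.6993, -0.6179).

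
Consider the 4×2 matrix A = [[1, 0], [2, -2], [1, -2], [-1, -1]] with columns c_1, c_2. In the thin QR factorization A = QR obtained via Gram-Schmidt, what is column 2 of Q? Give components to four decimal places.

e_1 = c_1/‖c_1‖ = (1, 2, 1, -1)/2.6458 = (0.3780, 0.7559, 0.3780, -0.3780).
r_{12} = e_1·c_2 = -1.8898.
u_2 = c_2 + 1.8898·e_1 = (0.7143, -0.5714, -1.2857, -1.7143).
‖u_2‖ = 2.3299, so e_2 = (0.3066, -0.2453, -0.5518, -0.7358).

e_2 = (0.3066, -0.2453, -0.5518, -0.7358)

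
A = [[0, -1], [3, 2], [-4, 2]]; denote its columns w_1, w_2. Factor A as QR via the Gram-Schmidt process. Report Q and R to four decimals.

Q = [[0.0000, -0.3363], [0.6000, 0.7534], [-0.8000, 0.5650]], R = [[5.0000, -0.4000], [0.0000, 2.9732]]

w_1 = (0, 3, -4); ‖w_1‖ = 5.0000, so q_1 = (0.0000, 0.6000, -0.8000).
q_1·w_2 = 0.0000·(-1) + 0.6000·2 + (-0.8000)·2 = -0.4000.
u_2 = w_2 + 0.4000·q_1 = (-1.0000, 2.2400, 1.6800).
‖u_2‖ = 2.9732, so q_2 = (-0.3363, 0.7534, 0.5650).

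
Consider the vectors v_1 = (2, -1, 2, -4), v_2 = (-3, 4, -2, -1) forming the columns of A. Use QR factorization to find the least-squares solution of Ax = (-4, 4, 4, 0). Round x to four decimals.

v_1 = (2, -1, 2, -4); ‖v_1‖ = 5.0000, so e_1 = (0.4000, -0.2000, 0.4000, -0.8000).
e_1·v_2 = 0.4000·(-3) + (-0.2000)·4 + 0.4000·(-2) + (-0.8000)·(-1) = -2.0000.
u_2 = v_2 + 2.0000·e_1 = (-2.2000, 3.6000, -1.2000, -2.6000).
‖u_2‖ = 5.0990, so e_2 = (-0.4315, 0.7060, -0.2353, -0.5099).
Qᵀb = (-0.8000, 3.6085).
Back-substitute: x_2 = 3.6085/5.0990 = 0.7077.
x_1 = (-0.8000 + 2.0000·0.7077)/5.0000 = 0.1231.

x = (0.1231, 0.7077)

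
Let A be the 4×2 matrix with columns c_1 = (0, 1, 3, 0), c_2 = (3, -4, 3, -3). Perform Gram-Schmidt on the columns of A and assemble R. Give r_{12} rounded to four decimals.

c_1 = (0, 1, 3, 0); ‖c_1‖ = 3.1623, so e_1 = (0.0000, 0.3162, 0.9487, 0.0000).
r_{12} = e_1·c_2 = 1.5811.

r_{12} = 1.5811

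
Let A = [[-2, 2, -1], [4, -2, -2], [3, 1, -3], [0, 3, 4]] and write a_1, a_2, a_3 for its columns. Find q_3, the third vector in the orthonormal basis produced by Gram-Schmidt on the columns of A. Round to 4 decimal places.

q_3 = (-0.5896, 0.0871, -0.5092, 0.6209)

a_1 = (-2, 4, 3, 0); ‖a_1‖ = 5.3852, so q_1 = (-0.3714, 0.7428, 0.5571, 0.0000).
q_1·a_2 = (-0.3714)·2 + 0.7428·(-2) + 0.5571·1 + 0.0000·3 = -1.6713.
u_2 = a_2 + 1.6713·q_1 = (1.3793, -0.7586, 1.9310, 3.0000).
‖u_2‖ = 3.8996, so q_2 = (0.3537, -0.1945, 0.4952, 0.7693).
q_1·a_3 = (-0.3714)·(-1) + 0.7428·(-2) + 0.5571·(-3) + 0.0000·4 = -2.7854; q_2·a_3 = 0.3537·(-1) + (-0.1945)·(-2) + 0.4952·(-3) + 0.7693·4 = 1.6270.
u_3 = a_3 + 2.7854·q_1 − 1.6270·q_2 = (-2.6100, 0.3855, -2.2540, 2.7483).
‖u_3‖ = 4.4265, so q_3 = (-0.5896, 0.0871, -0.5092, 0.6209).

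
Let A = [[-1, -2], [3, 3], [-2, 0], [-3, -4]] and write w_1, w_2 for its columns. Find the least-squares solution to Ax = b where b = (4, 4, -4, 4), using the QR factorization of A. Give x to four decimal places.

x = (2.8406, -2.6667)

e_1 = w_1/‖w_1‖ = (-1, 3, -2, -3)/4.7958 = (-0.2085, 0.6255, -0.4170, -0.6255).
r_{12} = e_1·w_2 = 4.7958.
u_2 = w_2 − 4.7958·e_1 = (-1.0000, 0.0000, 2.0000, -1.0000).
‖u_2‖ = 2.4495, so e_2 = (-0.4082, 0.0000, 0.8165, -0.4082).
Qᵀb = (0.8341, -6.5320).
Back-substitute: x_2 = -6.5320/2.4495 = -2.6667.
x_1 = (0.8341 − 4.7958·(-2.6667))/4.7958 = 2.8406.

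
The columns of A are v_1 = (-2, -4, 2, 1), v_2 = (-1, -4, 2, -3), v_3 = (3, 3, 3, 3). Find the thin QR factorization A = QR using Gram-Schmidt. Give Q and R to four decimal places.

q_1 = v_1/‖v_1‖ = (-2, -4, 2, 1)/5.0000 = (-0.4000, -0.8000, 0.4000, 0.2000).
r_{12} = q_1·v_2 = 3.8000.
u_2 = v_2 − 3.8000·q_1 = (0.5200, -0.9600, 0.4800, -3.7600).
‖u_2‖ = 3.9446, so q_2 = (0.1318, -0.2434, 0.1217, -0.9532).
r_{13} = q_1·v_3 = -1.8000; r_{23} = q_2·v_3 = -2.8292.
u_3 = v_3 + 1.8000·q_1 + 2.8292·q_2 = (2.6530, 0.8715, 4.0643, 0.6632).
‖u_3‖ = 4.9755, so q_3 = (0.5332, 0.1752, 0.8169, 0.1333).

Q = [[-0.4000, 0.1318, 0.5332], [-0.8000, -0.2434, 0.1752], [0.4000, 0.1217, 0.8169], [0.2000, -0.9532, 0.1333]], R = [[5.0000, 3.8000, -1.8000], [0.0000, 3.9446, -2.8292], [0.0000, 0.0000, 4.9755]]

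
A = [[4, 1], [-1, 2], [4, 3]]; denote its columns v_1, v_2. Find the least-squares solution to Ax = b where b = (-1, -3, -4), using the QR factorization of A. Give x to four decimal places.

x = (0.1053, -1.4624)

v_1 = (4, -1, 4); ‖v_1‖ = 5.7446, so q_1 = (0.6963, -0.1741, 0.6963).
q_1·v_2 = 0.6963·1 + (-0.1741)·2 + 0.6963·3 = 2.4371.
u_2 = v_2 − 2.4371·q_1 = (-0.6970, 2.4242, 1.3030).
‖u_2‖ = 2.8391, so q_2 = (-0.2455, 0.8539, 0.4590).
Qᵀb = (-2.9593, -4.1519).
Back-substitute: x_2 = -4.1519/2.8391 = -1.4624.
x_1 = (-2.9593 − 2.4371·(-1.4624))/5.7446 = 0.1053.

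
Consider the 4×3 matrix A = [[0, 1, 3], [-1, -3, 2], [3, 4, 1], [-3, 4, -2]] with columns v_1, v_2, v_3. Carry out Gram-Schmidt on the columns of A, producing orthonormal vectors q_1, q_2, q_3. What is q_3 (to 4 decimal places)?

v_1 = (0, -1, 3, -3); ‖v_1‖ = 4.3589, so q_1 = (0.0000, -0.2294, 0.6882, -0.6882).
q_1·v_2 = 0.0000·1 + (-0.2294)·(-3) + 0.6882·4 + (-0.6882)·4 = 0.6882.
u_2 = v_2 − 0.6882·q_1 = (1.0000, -2.8421, 3.5263, 4.4737).
‖u_2‖ = 6.4441, so q_2 = (0.1552, -0.4410, 0.5472, 0.6942).
q_1·v_3 = 0.0000·3 + (-0.2294)·2 + 0.6882·1 + (-0.6882)·(-2) = 1.6059; q_2·v_3 = 0.1552·3 + (-0.4410)·2 + 0.5472·1 + 0.6942·(-2) = -1.2578.
u_3 = v_3 − 1.6059·q_1 + 1.2578·q_2 = (3.1952, 1.8137, 0.5830, -0.0215).
‖u_3‖ = 3.7201, so q_3 = (0.8589, 0.4875, 0.1567, -0.0058).

q_3 = (0.8589, 0.4875, 0.1567, -0.0058)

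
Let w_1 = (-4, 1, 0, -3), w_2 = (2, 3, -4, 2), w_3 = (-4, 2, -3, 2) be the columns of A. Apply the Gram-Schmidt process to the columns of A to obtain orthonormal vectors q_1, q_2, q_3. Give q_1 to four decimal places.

q_1 = (-0.7845, 0.1961, 0.0000, -0.5883)

q_1 = w_1/‖w_1‖ = (-4, 1, 0, -3)/5.0990 = (-0.7845, 0.1961, 0.0000, -0.5883).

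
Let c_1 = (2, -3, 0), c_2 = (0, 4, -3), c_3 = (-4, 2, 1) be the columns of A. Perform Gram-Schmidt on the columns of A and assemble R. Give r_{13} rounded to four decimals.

q_1 = c_1/‖c_1‖ = (2, -3, 0)/3.6056 = (0.5547, -0.8321, 0.0000).
r_{13} = q_1·c_3 = -3.8829.

r_{13} = -3.8829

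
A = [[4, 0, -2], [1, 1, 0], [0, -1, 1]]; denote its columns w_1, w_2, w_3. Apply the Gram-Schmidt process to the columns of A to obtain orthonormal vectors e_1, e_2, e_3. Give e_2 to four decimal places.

e_1 = w_1/‖w_1‖ = (4, 1, 0)/4.1231 = (0.9701, 0.2425, 0.0000).
r_{12} = e_1·w_2 = 0.2425.
u_2 = w_2 − 0.2425·e_1 = (-0.2353, 0.9412, -1.0000).
‖u_2‖ = 1.3933, so e_2 = (-0.1689, 0.6755, -0.7177).

e_2 = (-0.1689, 0.6755, -0.7177)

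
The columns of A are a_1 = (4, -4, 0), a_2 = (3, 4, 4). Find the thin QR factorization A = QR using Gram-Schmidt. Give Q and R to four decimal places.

Q = [[0.7071, 0.5500], [-0.7071, 0.5500], [0.0000, 0.6285]], R = [[5.6569, -0.7071], [0.0000, 6.3640]]

a_1 = (4, -4, 0); ‖a_1‖ = 5.6569, so q_1 = (0.7071, -0.7071, 0.0000).
q_1·a_2 = 0.7071·3 + (-0.7071)·4 + 0.0000·4 = -0.7071.
u_2 = a_2 + 0.7071·q_1 = (3.5000, 3.5000, 4.0000).
‖u_2‖ = 6.3640, so q_2 = (0.5500, 0.5500, 0.6285).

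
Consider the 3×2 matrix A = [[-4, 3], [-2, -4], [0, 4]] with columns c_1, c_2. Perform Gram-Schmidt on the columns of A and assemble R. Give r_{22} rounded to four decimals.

q_1 = c_1/‖c_1‖ = (-4, -2, 0)/4.4721 = (-0.8944, -0.4472, 0.0000).
r_{12} = q_1·c_2 = -0.8944.
u_2 = c_2 + 0.8944·q_1 = (2.2000, -4.4000, 4.0000).
r_{22} = ‖u_2‖ = 6.3403.

r_{22} = 6.3403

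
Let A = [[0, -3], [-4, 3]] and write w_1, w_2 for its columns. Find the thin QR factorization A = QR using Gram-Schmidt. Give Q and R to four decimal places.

Q = [[0.0000, -1.0000], [-1.0000, 0.0000]], R = [[4.0000, -3.0000], [0.0000, 3.0000]]

w_1 = (0, -4); ‖w_1‖ = 4.0000, so e_1 = (0.0000, -1.0000).
e_1·w_2 = 0.0000·(-3) + (-1.0000)·3 = -3.0000.
u_2 = w_2 + 3.0000·e_1 = (-3.0000, 0.0000).
‖u_2‖ = 3.0000, so e_2 = (-1.0000, 0.0000).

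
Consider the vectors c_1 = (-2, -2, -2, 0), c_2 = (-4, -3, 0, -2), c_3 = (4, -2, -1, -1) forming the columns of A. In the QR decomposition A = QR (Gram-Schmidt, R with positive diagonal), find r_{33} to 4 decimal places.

c_1 = (-2, -2, -2, 0); ‖c_1‖ = 3.4641, so q_1 = (-0.5774, -0.5774, -0.5774, 0.0000).
q_1·c_2 = (-0.5774)·(-4) + (-0.5774)·(-3) + (-0.5774)·0 + 0.0000·(-2) = 4.0415.
u_2 = c_2 − 4.0415·q_1 = (-1.6667, -0.6667, 2.3333, -2.0000).
‖u_2‖ = 3.5590, so q_2 = (-0.4683, -0.1873, 0.6556, -0.5620).
q_1·c_3 = (-0.5774)·4 + (-0.5774)·(-2) + (-0.5774)·(-1) + 0.0000·(-1) = -0.5774; q_2·c_3 = (-0.4683)·4 + (-0.1873)·(-2) + 0.6556·(-1) + (-0.5620)·(-1) = -1.5922.
u_3 = c_3 + 0.5774·q_1 + 1.5922·q_2 = (2.9211, -2.6316, -0.2895, -1.8947).
r_{33} = ‖u_3‖ = 4.3740.

r_{33} = 4.3740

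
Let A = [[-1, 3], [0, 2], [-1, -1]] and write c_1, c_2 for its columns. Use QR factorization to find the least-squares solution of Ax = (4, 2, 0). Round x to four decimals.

c_1 = (-1, 0, -1); ‖c_1‖ = 1.4142, so e_1 = (-0.7071, 0.0000, -0.7071).
e_1·c_2 = (-0.7071)·3 + 0.0000·2 + (-0.7071)·(-1) = -1.4142.
u_2 = c_2 + 1.4142·e_1 = (2.0000, 2.0000, -2.0000).
‖u_2‖ = 3.4641, so e_2 = (0.5774, 0.5774, -0.5774).
Qᵀb = (-2.8284, 3.4641).
Back-substitute: x_2 = 3.4641/3.4641 = 1.0000.
x_1 = (-2.8284 + 1.4142·1.0000)/1.4142 = -1.0000.

x = (-1.0000, 1.0000)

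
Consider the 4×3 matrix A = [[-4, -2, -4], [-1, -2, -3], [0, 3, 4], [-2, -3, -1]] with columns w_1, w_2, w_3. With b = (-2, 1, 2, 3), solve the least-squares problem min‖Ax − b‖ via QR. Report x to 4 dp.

w_1 = (-4, -1, 0, -2); ‖w_1‖ = 4.5826, so q_1 = (-0.8729, -0.2182, 0.0000, -0.4364).
q_1·w_2 = (-0.8729)·(-2) + (-0.2182)·(-2) + 0.0000·3 + (-0.4364)·(-3) = 3.4915.
u_2 = w_2 − 3.4915·q_1 = (1.0476, -1.2381, 3.0000, -1.4762).
‖u_2‖ = 3.7161, so q_2 = (0.2819, -0.3332, 0.8073, -0.3972).
q_1·w_3 = (-0.8729)·(-4) + (-0.2182)·(-3) + 0.0000·4 + (-0.4364)·(-1) = 4.5826; q_2·w_3 = 0.2819·(-4) + (-0.3332)·(-3) + 0.8073·4 + (-0.3972)·(-1) = 3.4983.
u_3 = w_3 − 4.5826·q_1 − 3.4983·q_2 = (-0.9862, -0.8345, 1.1759, 2.3897).
‖u_3‖ = 2.9601, so q_3 = (-0.3332, -0.2819, 0.3972, 0.8073).
Qᵀb = (0.2182, -0.4741, 3.6008).
Back-substitute: x_3 = 3.6008/2.9601 = 1.2165.
x_2 = (-0.4741 − 3.4983·1.2165)/3.7161 = -1.2727.
x_1 = (0.2182 − 3.4915·(-1.2727) − 4.5826·1.2165)/4.5826 = -0.1991.

x = (-0.1991, -1.2727, 1.2165)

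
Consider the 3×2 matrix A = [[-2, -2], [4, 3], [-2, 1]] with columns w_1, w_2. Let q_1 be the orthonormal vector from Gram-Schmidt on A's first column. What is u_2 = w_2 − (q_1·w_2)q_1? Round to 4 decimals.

u_2 = (-0.8333, 0.6667, 2.1667)

q_1 = w_1/‖w_1‖ = (-2, 4, -2)/4.8990 = (-0.4082, 0.8165, -0.4082).
r_{12} = q_1·w_2 = 2.8577.
u_2 = w_2 − 2.8577·q_1 = (-0.8333, 0.6667, 2.1667).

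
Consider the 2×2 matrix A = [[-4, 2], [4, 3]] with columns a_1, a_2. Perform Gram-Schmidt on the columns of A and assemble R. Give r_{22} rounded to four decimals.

r_{22} = 3.5355

q_1 = a_1/‖a_1‖ = (-4, 4)/5.6569 = (-0.7071, 0.7071).
r_{12} = q_1·a_2 = 0.7071.
u_2 = a_2 − 0.7071·q_1 = (2.5000, 2.5000).
r_{22} = ‖u_2‖ = 3.5355.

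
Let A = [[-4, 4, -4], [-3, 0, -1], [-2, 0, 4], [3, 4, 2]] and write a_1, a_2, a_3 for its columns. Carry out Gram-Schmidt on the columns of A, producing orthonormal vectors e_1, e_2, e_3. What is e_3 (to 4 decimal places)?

e_1 = a_1/‖a_1‖ = (-4, -3, -2, 3)/6.1644 = (-0.6489, -0.4867, -0.3244, 0.4867).
r_{12} = e_1·a_2 = -0.6489.
u_2 = a_2 + 0.6489·e_1 = (3.5789, -0.3158, -0.2105, 4.3158).
‖u_2‖ = 5.6195, so e_2 = (0.6369, -0.0562, -0.0375, 0.7680).
r_{13} = e_1·a_3 = 2.7578; r_{23} = e_2·a_3 = -1.1052.
u_3 = a_3 − 2.7578·e_1 + 1.1052·e_2 = (-1.5067, 0.2800, 4.8533, 1.5067).
‖u_3‖ = 5.3079, so e_3 = (-0.2839, 0.0528, 0.9144, 0.2839).

e_3 = (-0.2839, 0.0528, 0.9144, 0.2839)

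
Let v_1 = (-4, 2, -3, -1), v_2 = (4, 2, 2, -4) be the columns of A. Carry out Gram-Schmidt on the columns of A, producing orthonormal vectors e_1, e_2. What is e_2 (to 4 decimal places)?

e_1 = v_1/‖v_1‖ = (-4, 2, -3, -1)/5.4772 = (-0.7303, 0.3651, -0.5477, -0.1826).
r_{12} = e_1·v_2 = -2.5560.
u_2 = v_2 + 2.5560·e_1 = (2.1333, 2.9333, 0.6000, -4.4667).
‖u_2‖ = 5.7850, so e_2 = (0.3688, 0.5071, 0.1037, -0.7721).

e_2 = (0.3688, 0.5071, 0.1037, -0.7721)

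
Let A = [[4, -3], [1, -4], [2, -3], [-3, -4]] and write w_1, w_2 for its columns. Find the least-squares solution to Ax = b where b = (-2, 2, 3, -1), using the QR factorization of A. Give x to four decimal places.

x = (0.0571, -0.1286)

w_1 = (4, 1, 2, -3); ‖w_1‖ = 5.4772, so q_1 = (0.7303, 0.1826, 0.3651, -0.5477).
q_1·w_2 = 0.7303·(-3) + 0.1826·(-4) + 0.3651·(-3) + (-0.5477)·(-4) = -1.8257.
u_2 = w_2 + 1.8257·q_1 = (-1.6667, -3.6667, -2.3333, -5.0000).
‖u_2‖ = 6.8313, so q_2 = (-0.2440, -0.5367, -0.3416, -0.7319).
Qᵀb = (0.5477, -0.8783).
Back-substitute: x_2 = -0.8783/6.8313 = -0.1286.
x_1 = (0.5477 + 1.8257·(-0.1286))/5.4772 = 0.0571.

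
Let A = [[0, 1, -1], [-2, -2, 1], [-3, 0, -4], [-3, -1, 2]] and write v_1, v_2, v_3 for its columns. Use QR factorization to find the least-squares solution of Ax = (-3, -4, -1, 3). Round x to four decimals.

q_1 = v_1/‖v_1‖ = (0, -2, -3, -3)/4.6904 = (0.0000, -0.4264, -0.6396, -0.6396).
r_{12} = q_1·v_2 = 1.4924.
u_2 = v_2 − 1.4924·q_1 = (1.0000, -1.3636, 0.9545, -0.0455).
‖u_2‖ = 1.9424, so q_2 = (0.5148, -0.7021, 0.4914, -0.0234).
r_{13} = q_1·v_3 = 0.8528; r_{23} = q_2·v_3 = -3.2295.
u_3 = v_3 − 0.8528·q_1 + 3.2295·q_2 = (0.6627, -0.9036, -1.8675, 2.4699).
‖u_3‖ = 3.2929, so q_3 = (0.2012, -0.2744, -0.5671, 0.7501).
Qᵀb = (0.4264, 0.7021, 3.3112).
Back-substitute: x_3 = 3.3112/3.2929 = 1.0056.
x_2 = (0.7021 + 3.2295·1.0056)/1.9424 = 2.0333.
x_1 = (0.4264 − 1.4924·2.0333 − 0.8528·1.0056)/4.6904 = -0.7389.

x = (-0.7389, 2.0333, 1.0056)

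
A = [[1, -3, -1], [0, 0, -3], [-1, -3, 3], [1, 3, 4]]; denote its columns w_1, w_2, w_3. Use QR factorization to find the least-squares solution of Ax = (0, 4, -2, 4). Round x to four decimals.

x = (1.4627, 0.5373, -0.1493)

e_1 = w_1/‖w_1‖ = (1, 0, -1, 1)/1.7321 = (0.5774, 0.0000, -0.5774, 0.5774).
r_{12} = e_1·w_2 = 1.7321.
u_2 = w_2 − 1.7321·e_1 = (-4.0000, 0.0000, -2.0000, 2.0000).
‖u_2‖ = 4.8990, so e_2 = (-0.8165, 0.0000, -0.4082, 0.4082).
r_{13} = e_1·w_3 = 0.0000; r_{23} = e_2·w_3 = 1.2247.
u_3 = w_3 + 0.0000·e_1 − 1.2247·e_2 = (0.0000, -3.0000, 3.5000, 3.5000).
‖u_3‖ = 5.7879, so e_3 = (0.0000, -0.5183, 0.6047, 0.6047).
Qᵀb = (3.4641, 2.4495, -0.8639).
Back-substitute: x_3 = -0.8639/5.7879 = -0.1493.
x_2 = (2.4495 − 1.2247·(-0.1493))/4.8990 = 0.5373.
x_1 = (3.4641 − 1.7321·0.5373 + 0.0000·(-0.1493))/1.7321 = 1.4627.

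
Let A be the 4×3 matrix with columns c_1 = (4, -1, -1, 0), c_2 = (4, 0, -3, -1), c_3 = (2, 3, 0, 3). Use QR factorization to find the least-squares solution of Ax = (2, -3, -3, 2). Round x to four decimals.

x = (0.7840, 0.0309, -0.1397)

q_1 = c_1/‖c_1‖ = (4, -1, -1, 0)/4.2426 = (0.9428, -0.2357, -0.2357, 0.0000).
r_{12} = q_1·c_2 = 4.4783.
u_2 = c_2 − 4.4783·q_1 = (-0.2222, 1.0556, -1.9444, -1.0000).
‖u_2‖ = 2.4381, so q_2 = (-0.0911, 0.4329, -0.7975, -0.4102).
r_{13} = q_1·c_3 = 1.1785; r_{23} = q_2·c_3 = -0.1139.
u_3 = c_3 − 1.1785·q_1 + 0.1139·q_2 = (0.8785, 3.3271, 0.1869, 2.9533).
‖u_3‖ = 4.5385, so q_3 = (0.1936, 0.7331, 0.0412, 0.6507).
Qᵀb = (3.2998, 0.0911, -0.6342).
Back-substitute: x_3 = -0.6342/4.5385 = -0.1397.
x_2 = (0.0911 + 0.1139·(-0.1397))/2.4381 = 0.0309.
x_1 = (3.2998 − 4.4783·0.0309 − 1.1785·(-0.1397))/4.2426 = 0.7840.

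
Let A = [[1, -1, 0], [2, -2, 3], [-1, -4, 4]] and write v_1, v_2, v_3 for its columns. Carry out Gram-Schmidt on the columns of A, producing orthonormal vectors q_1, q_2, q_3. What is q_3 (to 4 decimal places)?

q_3 = (-0.8944, 0.4472, 0.0000)

q_1 = v_1/‖v_1‖ = (1, 2, -1)/2.4495 = (0.4082, 0.8165, -0.4082).
r_{12} = q_1·v_2 = -0.4082.
u_2 = v_2 + 0.4082·q_1 = (-0.8333, -1.6667, -4.1667).
‖u_2‖ = 4.5644, so q_2 = (-0.1826, -0.3651, -0.9129).
r_{13} = q_1·v_3 = 0.8165; r_{23} = q_2·v_3 = -4.7469.
u_3 = v_3 − 0.8165·q_1 + 4.7469·q_2 = (-1.2000, 0.6000, 0.0000).
‖u_3‖ = 1.3416, so q_3 = (-0.8944, 0.4472, 0.0000).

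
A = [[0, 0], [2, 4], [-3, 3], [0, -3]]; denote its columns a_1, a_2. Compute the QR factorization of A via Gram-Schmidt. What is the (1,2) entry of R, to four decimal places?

a_1 = (0, 2, -3, 0); ‖a_1‖ = 3.6056, so e_1 = (0.0000, 0.5547, -0.8321, 0.0000).
r_{12} = e_1·a_2 = -0.2774.

r_{12} = -0.2774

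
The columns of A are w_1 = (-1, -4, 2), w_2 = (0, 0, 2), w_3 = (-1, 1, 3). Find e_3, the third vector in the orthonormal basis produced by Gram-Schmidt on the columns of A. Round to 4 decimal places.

w_1 = (-1, -4, 2); ‖w_1‖ = 4.5826, so e_1 = (-0.2182, -0.8729, 0.4364).
e_1·w_2 = (-0.2182)·0 + (-0.8729)·0 + 0.4364·2 = 0.8729.
u_2 = w_2 − 0.8729·e_1 = (0.1905, 0.7619, 1.6190).
‖u_2‖ = 1.7995, so e_2 = (0.1059, 0.4234, 0.8997).
e_1·w_3 = (-0.2182)·(-1) + (-0.8729)·1 + 0.4364·3 = 0.6547; e_2·w_3 = 0.1059·(-1) + 0.4234·1 + 0.8997·3 = 3.0168.
u_3 = w_3 − 0.6547·e_1 − 3.0168·e_2 = (-1.1765, 0.2941, 0.0000).
‖u_3‖ = 1.2127, so e_3 = (-0.9701, 0.2425, 0.0000).

e_3 = (-0.9701, 0.2425, 0.0000)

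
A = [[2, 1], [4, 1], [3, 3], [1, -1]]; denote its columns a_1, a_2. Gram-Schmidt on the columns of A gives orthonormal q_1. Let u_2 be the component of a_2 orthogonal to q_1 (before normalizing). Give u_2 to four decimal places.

u_2 = (0.0667, -0.8667, 1.6000, -1.4667)

a_1 = (2, 4, 3, 1); ‖a_1‖ = 5.4772, so q_1 = (0.3651, 0.7303, 0.5477, 0.1826).
q_1·a_2 = 0.3651·1 + 0.7303·1 + 0.5477·3 + 0.1826·(-1) = 2.5560.
u_2 = a_2 − 2.5560·q_1 = (0.0667, -0.8667, 1.6000, -1.4667).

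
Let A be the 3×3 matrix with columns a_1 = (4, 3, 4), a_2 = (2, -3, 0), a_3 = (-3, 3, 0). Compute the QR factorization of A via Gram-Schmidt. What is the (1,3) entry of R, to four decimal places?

a_1 = (4, 3, 4); ‖a_1‖ = 6.4031, so e_1 = (0.6247, 0.4685, 0.6247).
r_{13} = e_1·a_3 = -0.4685.

r_{13} = -0.4685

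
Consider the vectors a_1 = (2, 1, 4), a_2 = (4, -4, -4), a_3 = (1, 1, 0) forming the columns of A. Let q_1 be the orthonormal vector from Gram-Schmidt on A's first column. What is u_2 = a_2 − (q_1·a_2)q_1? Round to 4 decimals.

u_2 = (5.1429, -3.4286, -1.7143)

q_1 = a_1/‖a_1‖ = (2, 1, 4)/4.5826 = (0.4364, 0.2182, 0.8729).
r_{12} = q_1·a_2 = -2.6186.
u_2 = a_2 + 2.6186·q_1 = (5.1429, -3.4286, -1.7143).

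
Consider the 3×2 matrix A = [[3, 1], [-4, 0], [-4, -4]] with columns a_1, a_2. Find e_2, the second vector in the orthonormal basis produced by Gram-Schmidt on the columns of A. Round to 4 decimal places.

e_2 = (-0.1363, 0.6475, -0.7498)

a_1 = (3, -4, -4); ‖a_1‖ = 6.4031, so e_1 = (0.4685, -0.6247, -0.6247).
e_1·a_2 = 0.4685·1 + (-0.6247)·0 + (-0.6247)·(-4) = 2.9673.
u_2 = a_2 − 2.9673·e_1 = (-0.3902, 1.8537, -2.1463).
‖u_2‖ = 2.8627, so e_2 = (-0.1363, 0.6475, -0.7498).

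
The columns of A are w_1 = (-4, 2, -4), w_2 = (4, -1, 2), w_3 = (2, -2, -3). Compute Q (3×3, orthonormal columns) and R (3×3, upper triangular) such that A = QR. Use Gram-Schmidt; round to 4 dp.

w_1 = (-4, 2, -4); ‖w_1‖ = 6.0000, so e_1 = (-0.6667, 0.3333, -0.6667).
e_1·w_2 = (-0.6667)·4 + 0.3333·(-1) + (-0.6667)·2 = -4.3333.
u_2 = w_2 + 4.3333·e_1 = (1.1111, 0.4444, -0.8889).
‖u_2‖ = 1.4907, so e_2 = (0.7454, 0.2981, -0.5963).
e_1·w_3 = (-0.6667)·2 + 0.3333·(-2) + (-0.6667)·(-3) = 0.0000; e_2·w_3 = 0.7454·2 + 0.2981·(-2) + (-0.5963)·(-3) = 2.6833.
u_3 = w_3 + 0.0000·e_1 − 2.6833·e_2 = (0.0000, -2.8000, -1.4000).
‖u_3‖ = 3.1305, so e_3 = (0.0000, -0.8944, -0.4472).

Q = [[-0.6667, 0.7454, 0.0000], [0.3333, 0.2981, -0.8944], [-0.6667, -0.5963, -0.4472]], R = [[6.0000, -4.3333, 0.0000], [0.0000, 1.4907, 2.6833], [0.0000, 0.0000, 3.1305]]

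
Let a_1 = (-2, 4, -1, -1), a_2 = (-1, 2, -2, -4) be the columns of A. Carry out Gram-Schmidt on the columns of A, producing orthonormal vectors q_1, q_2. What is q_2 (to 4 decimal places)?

q_2 = (0.1243, -0.2487, -0.3482, -0.8953)

a_1 = (-2, 4, -1, -1); ‖a_1‖ = 4.6904, so q_1 = (-0.4264, 0.8528, -0.2132, -0.2132).
q_1·a_2 = (-0.4264)·(-1) + 0.8528·2 + (-0.2132)·(-2) + (-0.2132)·(-4) = 3.4112.
u_2 = a_2 − 3.4112·q_1 = (0.4545, -0.9091, -1.2727, -3.2727).
‖u_2‖ = 3.6556, so q_2 = (0.1243, -0.2487, -0.3482, -0.8953).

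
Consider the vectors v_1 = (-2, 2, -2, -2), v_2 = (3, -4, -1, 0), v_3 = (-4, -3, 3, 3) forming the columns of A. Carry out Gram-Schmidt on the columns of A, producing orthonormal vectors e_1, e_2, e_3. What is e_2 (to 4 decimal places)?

v_1 = (-2, 2, -2, -2); ‖v_1‖ = 4.0000, so e_1 = (-0.5000, 0.5000, -0.5000, -0.5000).
e_1·v_2 = (-0.5000)·3 + 0.5000·(-4) + (-0.5000)·(-1) + (-0.5000)·0 = -3.0000.
u_2 = v_2 + 3.0000·e_1 = (1.5000, -2.5000, -2.5000, -1.5000).
‖u_2‖ = 4.1231, so e_2 = (0.3638, -0.6063, -0.6063, -0.3638).

e_2 = (0.3638, -0.6063, -0.6063, -0.3638)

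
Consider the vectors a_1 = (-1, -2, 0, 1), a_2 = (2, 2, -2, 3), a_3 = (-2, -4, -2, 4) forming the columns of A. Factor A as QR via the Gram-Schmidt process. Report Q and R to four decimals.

Q = [[-0.4082, 0.3397, -0.4828], [-0.8165, 0.2265, 0.0966], [0.0000, -0.4529, -0.8208], [0.4082, 0.7926, -0.2897]], R = [[2.4495, -1.2247, 5.7155], [0.0000, 4.4159, 2.4910], [0.0000, 0.0000, 1.0622]]

q_1 = a_1/‖a_1‖ = (-1, -2, 0, 1)/2.4495 = (-0.4082, -0.8165, 0.0000, 0.4082).
r_{12} = q_1·a_2 = -1.2247.
u_2 = a_2 + 1.2247·q_1 = (1.5000, 1.0000, -2.0000, 3.5000).
‖u_2‖ = 4.4159, so q_2 = (0.3397, 0.2265, -0.4529, 0.7926).
r_{13} = q_1·a_3 = 5.7155; r_{23} = q_2·a_3 = 2.4910.
u_3 = a_3 − 5.7155·q_1 − 2.4910·q_2 = (-0.5128, 0.1026, -0.8718, -0.3077).
‖u_3‖ = 1.0622, so q_3 = (-0.4828, 0.0966, -0.8208, -0.2897).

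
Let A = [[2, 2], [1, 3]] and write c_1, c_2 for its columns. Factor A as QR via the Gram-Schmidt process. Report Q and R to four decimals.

Q = [[0.8944, -0.4472], [0.4472, 0.8944]], R = [[2.2361, 3.1305], [0.0000, 1.7889]]

q_1 = c_1/‖c_1‖ = (2, 1)/2.2361 = (0.8944, 0.4472).
r_{12} = q_1·c_2 = 3.1305.
u_2 = c_2 − 3.1305·q_1 = (-0.8000, 1.6000).
‖u_2‖ = 1.7889, so q_2 = (-0.4472, 0.8944).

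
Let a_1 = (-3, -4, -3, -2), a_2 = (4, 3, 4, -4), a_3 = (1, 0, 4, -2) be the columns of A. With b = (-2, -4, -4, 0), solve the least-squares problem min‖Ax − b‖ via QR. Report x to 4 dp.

x = (0.7085, -0.1298, -0.3129)

a_1 = (-3, -4, -3, -2); ‖a_1‖ = 6.1644, so q_1 = (-0.4867, -0.6489, -0.4867, -0.3244).
q_1·a_2 = (-0.4867)·4 + (-0.6489)·3 + (-0.4867)·4 + (-0.3244)·(-4) = -4.5422.
u_2 = a_2 + 4.5422·q_1 = (1.7895, 0.0526, 1.7895, -5.4737).
‖u_2‖ = 6.0306, so q_2 = (0.2967, 0.0087, 0.2967, -0.9076).
q_1·a_3 = (-0.4867)·1 + (-0.6489)·0 + (-0.4867)·4 + (-0.3244)·(-2) = -1.7844; q_2·a_3 = 0.2967·1 + 0.0087·0 + 0.2967·4 + (-0.9076)·(-2) = 3.2990.
u_3 = a_3 + 1.7844·q_1 − 3.2990·q_2 = (-0.8473, -1.1867, 2.1527, 0.4153).
‖u_3‖ = 2.6330, so q_3 = (-0.3218, -0.4507, 0.8176, 0.1577).
Qᵀb = (5.5155, -1.8153, -0.8239).
Back-substitute: x_3 = -0.8239/2.6330 = -0.3129.
x_2 = (-1.8153 − 3.2990·(-0.3129))/6.0306 = -0.1298.
x_1 = (5.5155 + 4.5422·(-0.1298) + 1.7844·(-0.3129))/6.1644 = 0.7085.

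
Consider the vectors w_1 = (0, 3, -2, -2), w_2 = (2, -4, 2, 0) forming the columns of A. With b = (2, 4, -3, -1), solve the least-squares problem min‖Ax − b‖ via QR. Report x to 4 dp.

x = (1.2632, 0.0921)

e_1 = w_1/‖w_1‖ = (0, 3, -2, -2)/4.1231 = (0.0000, 0.7276, -0.4851, -0.4851).
r_{12} = e_1·w_2 = -3.8806.
u_2 = w_2 + 3.8806·e_1 = (2.0000, -1.1765, 0.1176, -1.8824).
‖u_2‖ = 2.9902, so e_2 = (0.6689, -0.3934, 0.0393, -0.6295).
Qᵀb = (4.8507, 0.2754).
Back-substitute: x_2 = 0.2754/2.9902 = 0.0921.
x_1 = (4.8507 + 3.8806·0.0921)/4.1231 = 1.2632.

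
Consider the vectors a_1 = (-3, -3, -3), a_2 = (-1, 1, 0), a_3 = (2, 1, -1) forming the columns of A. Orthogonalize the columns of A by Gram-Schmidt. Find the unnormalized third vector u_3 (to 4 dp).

u_3 = (0.8333, 0.8333, -1.6667)

a_1 = (-3, -3, -3); ‖a_1‖ = 5.1962, so e_1 = (-0.5774, -0.5774, -0.5774).
e_1·a_2 = (-0.5774)·(-1) + (-0.5774)·1 + (-0.5774)·0 = 0.0000.
u_2 = a_2 + 0.0000·e_1 = (-1.0000, 1.0000, 0.0000).
‖u_2‖ = 1.4142, so e_2 = (-0.7071, 0.7071, 0.0000).
e_1·a_3 = (-0.5774)·2 + (-0.5774)·1 + (-0.5774)·(-1) = -1.1547; e_2·a_3 = (-0.7071)·2 + 0.7071·1 + 0.0000·(-1) = -0.7071.
u_3 = a_3 + 1.1547·e_1 + 0.7071·e_2 = (0.8333, 0.8333, -1.6667).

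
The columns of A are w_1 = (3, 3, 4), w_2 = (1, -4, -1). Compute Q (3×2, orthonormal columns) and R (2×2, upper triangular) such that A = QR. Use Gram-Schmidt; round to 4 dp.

Q = [[0.5145, 0.5948], [0.5145, -0.7904], [0.6860, 0.1467]], R = [[5.8310, -2.2295], [0.0000, 3.6096]]

w_1 = (3, 3, 4); ‖w_1‖ = 5.8310, so q_1 = (0.5145, 0.5145, 0.6860).
q_1·w_2 = 0.5145·1 + 0.5145·(-4) + 0.6860·(-1) = -2.2295.
u_2 = w_2 + 2.2295·q_1 = (2.1471, -2.8529, 0.5294).
‖u_2‖ = 3.6096, so q_2 = (0.5948, -0.7904, 0.1467).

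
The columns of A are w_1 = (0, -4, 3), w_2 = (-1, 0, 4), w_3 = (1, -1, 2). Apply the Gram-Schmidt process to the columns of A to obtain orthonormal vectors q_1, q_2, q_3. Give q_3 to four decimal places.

w_1 = (0, -4, 3); ‖w_1‖ = 5.0000, so q_1 = (0.0000, -0.8000, 0.6000).
q_1·w_2 = 0.0000·(-1) + (-0.8000)·0 + 0.6000·4 = 2.4000.
u_2 = w_2 − 2.4000·q_1 = (-1.0000, 1.9200, 2.5600).
‖u_2‖ = 3.3526, so q_2 = (-0.2983, 0.5727, 0.7636).
q_1·w_3 = 0.0000·1 + (-0.8000)·(-1) + 0.6000·2 = 2.0000; q_2·w_3 = (-0.2983)·1 + 0.5727·(-1) + 0.7636·2 = 0.6562.
u_3 = w_3 − 2.0000·q_1 − 0.6562·q_2 = (1.1957, 0.2242, 0.2989).
‖u_3‖ = 1.2528, so q_3 = (0.9545, 0.1790, 0.2386).

q_3 = (0.9545, 0.1790, 0.2386)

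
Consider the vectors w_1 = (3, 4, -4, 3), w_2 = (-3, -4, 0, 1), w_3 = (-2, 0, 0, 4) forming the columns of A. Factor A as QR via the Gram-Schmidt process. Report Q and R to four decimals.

w_1 = (3, 4, -4, 3); ‖w_1‖ = 7.0711, so q_1 = (0.4243, 0.5657, -0.5657, 0.4243).
q_1·w_2 = 0.4243·(-3) + 0.5657·(-4) + (-0.5657)·0 + 0.4243·1 = -3.1113.
u_2 = w_2 + 3.1113·q_1 = (-1.6800, -2.2400, -1.7600, 2.3200).
‖u_2‖ = 4.0398, so q_2 = (-0.4159, -0.5545, -0.4357, 0.5743).
q_1·w_3 = 0.4243·(-2) + 0.5657·0 + (-0.5657)·0 + 0.4243·4 = 0.8485; q_2·w_3 = (-0.4159)·(-2) + (-0.5545)·0 + (-0.4357)·0 + 0.5743·4 = 3.1289.
u_3 = w_3 − 0.8485·q_1 − 3.1289·q_2 = (-1.0588, 1.2549, 1.8431, 1.8431).
‖u_3‖ = 3.0806, so q_3 = (-0.3437, 0.4074, 0.5983, 0.5983).

Q = [[0.4243, -0.4159, -0.3437], [0.5657, -0.5545, 0.4074], [-0.5657, -0.4357, 0.5983], [0.4243, 0.5743, 0.5983]], R = [[7.0711, -3.1113, 0.8485], [0.0000, 4.0398, 3.1289], [0.0000, 0.0000, 3.0806]]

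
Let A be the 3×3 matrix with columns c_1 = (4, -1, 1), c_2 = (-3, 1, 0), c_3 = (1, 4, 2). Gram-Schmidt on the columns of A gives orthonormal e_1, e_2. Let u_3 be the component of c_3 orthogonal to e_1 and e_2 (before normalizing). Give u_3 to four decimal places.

c_1 = (4, -1, 1); ‖c_1‖ = 4.2426, so e_1 = (0.9428, -0.2357, 0.2357).
e_1·c_2 = 0.9428·(-3) + (-0.2357)·1 + 0.2357·0 = -3.0641.
u_2 = c_2 + 3.0641·e_1 = (-0.1111, 0.2778, 0.7222).
‖u_2‖ = 0.7817, so e_2 = (-0.1421, 0.3553, 0.9239).
e_1·c_3 = 0.9428·1 + (-0.2357)·4 + 0.2357·2 = 0.4714; e_2·c_3 = (-0.1421)·1 + 0.3553·4 + 0.9239·2 = 3.1269.
u_3 = c_3 − 0.4714·e_1 − 3.1269·e_2 = (1.0000, 3.0000, -1.0000).

u_3 = (1.0000, 3.0000, -1.0000)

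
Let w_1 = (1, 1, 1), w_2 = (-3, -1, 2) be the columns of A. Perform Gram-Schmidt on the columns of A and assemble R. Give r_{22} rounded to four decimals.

r_{22} = 3.5590

w_1 = (1, 1, 1); ‖w_1‖ = 1.7321, so e_1 = (0.5774, 0.5774, 0.5774).
e_1·w_2 = 0.5774·(-3) + 0.5774·(-1) + 0.5774·2 = -1.1547.
u_2 = w_2 + 1.1547·e_1 = (-2.3333, -0.3333, 2.6667).
r_{22} = ‖u_2‖ = 3.5590.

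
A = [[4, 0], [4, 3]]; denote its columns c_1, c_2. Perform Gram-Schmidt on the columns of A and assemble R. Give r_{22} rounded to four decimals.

q_1 = c_1/‖c_1‖ = (4, 4)/5.6569 = (0.7071, 0.7071).
r_{12} = q_1·c_2 = 2.1213.
u_2 = c_2 − 2.1213·q_1 = (-1.5000, 1.5000).
r_{22} = ‖u_2‖ = 2.1213.

r_{22} = 2.1213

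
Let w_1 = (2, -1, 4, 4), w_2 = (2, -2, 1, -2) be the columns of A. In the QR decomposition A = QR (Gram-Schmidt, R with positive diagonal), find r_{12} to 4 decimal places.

r_{12} = 0.3288

w_1 = (2, -1, 4, 4); ‖w_1‖ = 6.0828, so q_1 = (0.3288, -0.1644, 0.6576, 0.6576).
r_{12} = q_1·w_2 = 0.3288.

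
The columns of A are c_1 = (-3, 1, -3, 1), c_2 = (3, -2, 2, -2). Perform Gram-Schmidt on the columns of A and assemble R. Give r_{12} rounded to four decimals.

c_1 = (-3, 1, -3, 1); ‖c_1‖ = 4.4721, so e_1 = (-0.6708, 0.2236, -0.6708, 0.2236).
r_{12} = e_1·c_2 = -4.2485.

r_{12} = -4.2485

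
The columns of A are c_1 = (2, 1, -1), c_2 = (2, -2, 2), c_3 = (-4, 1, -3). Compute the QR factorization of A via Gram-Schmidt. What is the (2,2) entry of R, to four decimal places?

e_1 = c_1/‖c_1‖ = (2, 1, -1)/2.4495 = (0.8165, 0.4082, -0.4082).
r_{12} = e_1·c_2 = 0.0000.
u_2 = c_2 + 0.0000·e_1 = (2.0000, -2.0000, 2.0000).
r_{22} = ‖u_2‖ = 3.4641.

r_{22} = 3.4641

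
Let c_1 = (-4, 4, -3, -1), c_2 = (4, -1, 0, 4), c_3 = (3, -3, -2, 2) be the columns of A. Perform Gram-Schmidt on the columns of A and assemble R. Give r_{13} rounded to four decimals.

c_1 = (-4, 4, -3, -1); ‖c_1‖ = 6.4807, so q_1 = (-0.6172, 0.6172, -0.4629, -0.1543).
r_{13} = q_1·c_3 = -3.0861.

r_{13} = -3.0861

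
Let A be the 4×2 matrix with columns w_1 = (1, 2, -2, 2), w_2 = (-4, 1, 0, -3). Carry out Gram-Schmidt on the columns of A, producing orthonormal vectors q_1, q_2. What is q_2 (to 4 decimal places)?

q_2 = (-0.7372, 0.4859, -0.2681, -0.3854)

q_1 = w_1/‖w_1‖ = (1, 2, -2, 2)/3.6056 = (0.2774, 0.5547, -0.5547, 0.5547).
r_{12} = q_1·w_2 = -2.2188.
u_2 = w_2 + 2.2188·q_1 = (-3.3846, 2.2308, -1.2308, -1.7692).
‖u_2‖ = 4.5910, so q_2 = (-0.7372, 0.4859, -0.2681, -0.3854).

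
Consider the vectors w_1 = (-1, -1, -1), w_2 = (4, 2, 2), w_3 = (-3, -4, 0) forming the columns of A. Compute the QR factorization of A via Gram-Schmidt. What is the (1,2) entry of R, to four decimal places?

e_1 = w_1/‖w_1‖ = (-1, -1, -1)/1.7321 = (-0.5774, -0.5774, -0.5774).
r_{12} = e_1·w_2 = -4.6188.

r_{12} = -4.6188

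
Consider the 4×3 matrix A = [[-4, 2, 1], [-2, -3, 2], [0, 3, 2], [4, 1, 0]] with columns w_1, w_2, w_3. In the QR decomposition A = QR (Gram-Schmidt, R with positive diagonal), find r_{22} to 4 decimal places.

e_1 = w_1/‖w_1‖ = (-4, -2, 0, 4)/6.0000 = (-0.6667, -0.3333, 0.0000, 0.6667).
r_{12} = e_1·w_2 = 0.3333.
u_2 = w_2 − 0.3333·e_1 = (2.2222, -2.8889, 3.0000, 0.7778).
r_{22} = ‖u_2‖ = 4.7842.

r_{22} = 4.7842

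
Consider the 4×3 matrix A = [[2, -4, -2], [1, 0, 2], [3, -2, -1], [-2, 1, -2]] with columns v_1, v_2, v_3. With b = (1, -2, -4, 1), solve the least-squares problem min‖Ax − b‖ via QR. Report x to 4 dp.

v_1 = (2, 1, 3, -2); ‖v_1‖ = 4.2426, so e_1 = (0.4714, 0.2357, 0.7071, -0.4714).
e_1·v_2 = 0.4714·(-4) + 0.2357·0 + 0.7071·(-2) + (-0.4714)·1 = -3.7712.
u_2 = v_2 + 3.7712·e_1 = (-2.2222, 0.8889, 0.6667, -0.7778).
‖u_2‖ = 2.6034, so e_2 = (-0.8536, 0.3414, 0.2561, -0.2988).
e_1·v_3 = 0.4714·(-2) + 0.2357·2 + 0.7071·(-1) + (-0.4714)·(-2) = -0.2357; e_2·v_3 = (-0.8536)·(-2) + 0.3414·2 + 0.2561·(-1) + (-0.2988)·(-2) = 2.7315.
u_3 = v_3 + 0.2357·e_1 − 2.7315·e_2 = (0.4426, 1.1230, -1.5328, -1.2951).
‖u_3‖ = 2.3417, so e_3 = (0.1890, 0.4795, -0.6546, -0.5530).
Qᵀb = (-3.2998, -2.8595, 1.2951).
Back-substitute: x_3 = 1.2951/2.3417 = 0.5531.
x_2 = (-2.8595 − 2.7315·0.5531)/2.6034 = -1.6786.
x_1 = (-3.2998 + 3.7712·(-1.6786) + 0.2357·0.5531)/4.2426 = -2.2392.

x = (-2.2392, -1.6786, 0.5531)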